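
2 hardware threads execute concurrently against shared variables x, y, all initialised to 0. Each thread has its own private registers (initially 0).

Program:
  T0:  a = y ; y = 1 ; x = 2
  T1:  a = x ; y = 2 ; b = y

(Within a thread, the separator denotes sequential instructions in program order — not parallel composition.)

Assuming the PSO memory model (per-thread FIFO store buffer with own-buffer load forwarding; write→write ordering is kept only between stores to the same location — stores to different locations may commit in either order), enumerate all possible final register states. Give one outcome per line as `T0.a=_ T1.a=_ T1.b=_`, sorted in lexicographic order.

T0.a=0 T1.a=0 T1.b=1
T0.a=0 T1.a=0 T1.b=2
T0.a=0 T1.a=2 T1.b=1
T0.a=0 T1.a=2 T1.b=2
T0.a=2 T1.a=0 T1.b=1
T0.a=2 T1.a=0 T1.b=2

outcome vector order: (T0.a,T1.a,T1.b)
|PSO outcomes| = 6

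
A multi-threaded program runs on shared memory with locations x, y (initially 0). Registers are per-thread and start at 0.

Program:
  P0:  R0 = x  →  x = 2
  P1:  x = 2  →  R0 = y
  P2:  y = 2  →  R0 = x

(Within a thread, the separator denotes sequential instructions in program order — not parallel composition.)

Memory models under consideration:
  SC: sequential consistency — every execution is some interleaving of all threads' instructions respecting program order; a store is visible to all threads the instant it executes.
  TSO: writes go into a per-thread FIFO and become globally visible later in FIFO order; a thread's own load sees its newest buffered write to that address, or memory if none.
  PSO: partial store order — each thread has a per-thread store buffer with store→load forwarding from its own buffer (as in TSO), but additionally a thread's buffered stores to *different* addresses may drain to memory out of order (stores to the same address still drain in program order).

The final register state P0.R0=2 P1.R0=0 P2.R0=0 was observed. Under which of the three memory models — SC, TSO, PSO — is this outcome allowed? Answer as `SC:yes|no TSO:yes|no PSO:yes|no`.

outcome vector order: (P0.R0,P1.R0,P2.R0)
SC (6): <0 0 2>; <0 2 0>; <0 2 2>; <2 0 2>; <2 2 0>; <2 2 2>
TSO (8): <0 0 0>; <0 0 2>; <0 2 0>; <0 2 2>; <2 0 0>; <2 0 2>; <2 2 0>; <2 2 2>
PSO (8): <0 0 0>; <0 0 2>; <0 2 0>; <0 2 2>; <2 0 0>; <2 0 2>; <2 2 0>; <2 2 2>
target <2 0 0> ∈ {TSO,PSO}

SC:no TSO:yes PSO:yes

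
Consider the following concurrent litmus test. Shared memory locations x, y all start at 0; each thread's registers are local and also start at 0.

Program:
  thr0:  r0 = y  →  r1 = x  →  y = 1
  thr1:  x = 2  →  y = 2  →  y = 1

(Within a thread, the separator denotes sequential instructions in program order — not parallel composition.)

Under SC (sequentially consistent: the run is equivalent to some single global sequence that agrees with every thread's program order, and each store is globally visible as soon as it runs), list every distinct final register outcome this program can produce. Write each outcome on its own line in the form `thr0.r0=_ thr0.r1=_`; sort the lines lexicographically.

outcome vector order: (thr0.r0,thr0.r1)
|SC outcomes| = 4

thr0.r0=0 thr0.r1=0
thr0.r0=0 thr0.r1=2
thr0.r0=1 thr0.r1=2
thr0.r0=2 thr0.r1=2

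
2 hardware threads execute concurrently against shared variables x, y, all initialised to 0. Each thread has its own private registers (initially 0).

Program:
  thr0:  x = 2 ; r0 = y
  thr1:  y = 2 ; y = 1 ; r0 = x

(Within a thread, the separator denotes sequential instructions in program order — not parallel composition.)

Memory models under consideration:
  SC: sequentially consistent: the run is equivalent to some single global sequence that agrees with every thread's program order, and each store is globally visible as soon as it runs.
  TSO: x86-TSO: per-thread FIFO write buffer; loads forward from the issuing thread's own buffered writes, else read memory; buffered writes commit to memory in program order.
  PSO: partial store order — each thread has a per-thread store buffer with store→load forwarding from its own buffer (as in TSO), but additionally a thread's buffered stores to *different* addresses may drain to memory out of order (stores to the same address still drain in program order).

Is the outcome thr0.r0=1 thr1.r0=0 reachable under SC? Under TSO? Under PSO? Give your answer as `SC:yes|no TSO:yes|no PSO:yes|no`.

outcome vector order: (thr0.r0,thr1.r0)
SC (4): 02; 10; 12; 22
TSO (6): 00; 02; 10; 12; 20; 22
PSO (6): 00; 02; 10; 12; 20; 22
target 10 ∈ {SC,TSO,PSO}

SC:yes TSO:yes PSO:yes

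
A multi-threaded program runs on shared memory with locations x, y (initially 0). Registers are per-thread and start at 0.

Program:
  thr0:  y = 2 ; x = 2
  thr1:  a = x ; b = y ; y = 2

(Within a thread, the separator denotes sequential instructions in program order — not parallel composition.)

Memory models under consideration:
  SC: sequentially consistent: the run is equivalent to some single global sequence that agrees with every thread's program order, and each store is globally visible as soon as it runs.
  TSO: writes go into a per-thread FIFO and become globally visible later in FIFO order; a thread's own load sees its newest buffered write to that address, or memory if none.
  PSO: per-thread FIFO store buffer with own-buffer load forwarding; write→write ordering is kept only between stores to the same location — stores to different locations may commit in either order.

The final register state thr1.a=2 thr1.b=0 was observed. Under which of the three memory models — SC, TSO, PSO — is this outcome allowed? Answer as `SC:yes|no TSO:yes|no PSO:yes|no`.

outcome vector order: (thr1.a,thr1.b)
SC: 3 outcomes — {(0,0), (0,2), (2,2)}
TSO: 3 outcomes — {(0,0), (0,2), (2,2)}
PSO: 4 outcomes — {(0,0), (0,2), (2,0), (2,2)}
target (2,0) ∈ {PSO}

SC:no TSO:no PSO:yes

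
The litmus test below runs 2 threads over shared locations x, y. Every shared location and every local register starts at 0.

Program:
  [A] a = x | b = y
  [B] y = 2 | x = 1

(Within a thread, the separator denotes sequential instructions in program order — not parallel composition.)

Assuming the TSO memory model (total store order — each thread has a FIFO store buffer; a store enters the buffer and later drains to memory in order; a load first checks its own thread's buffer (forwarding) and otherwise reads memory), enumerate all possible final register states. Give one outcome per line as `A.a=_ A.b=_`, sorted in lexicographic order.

outcome vector order: (A.a,A.b)
|TSO outcomes| = 3

A.a=0 A.b=0
A.a=0 A.b=2
A.a=1 A.b=2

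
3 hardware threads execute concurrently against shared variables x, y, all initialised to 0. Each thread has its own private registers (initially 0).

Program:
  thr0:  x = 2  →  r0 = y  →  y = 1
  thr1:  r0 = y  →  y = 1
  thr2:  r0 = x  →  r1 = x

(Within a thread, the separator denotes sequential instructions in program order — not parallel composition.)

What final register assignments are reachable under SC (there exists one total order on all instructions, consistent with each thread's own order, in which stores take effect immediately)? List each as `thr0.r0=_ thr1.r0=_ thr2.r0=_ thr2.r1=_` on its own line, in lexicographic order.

outcome vector order: (thr0.r0,thr1.r0,thr2.r0,thr2.r1)
|SC outcomes| = 9

thr0.r0=0 thr1.r0=0 thr2.r0=0 thr2.r1=0
thr0.r0=0 thr1.r0=0 thr2.r0=0 thr2.r1=2
thr0.r0=0 thr1.r0=0 thr2.r0=2 thr2.r1=2
thr0.r0=0 thr1.r0=1 thr2.r0=0 thr2.r1=0
thr0.r0=0 thr1.r0=1 thr2.r0=0 thr2.r1=2
thr0.r0=0 thr1.r0=1 thr2.r0=2 thr2.r1=2
thr0.r0=1 thr1.r0=0 thr2.r0=0 thr2.r1=0
thr0.r0=1 thr1.r0=0 thr2.r0=0 thr2.r1=2
thr0.r0=1 thr1.r0=0 thr2.r0=2 thr2.r1=2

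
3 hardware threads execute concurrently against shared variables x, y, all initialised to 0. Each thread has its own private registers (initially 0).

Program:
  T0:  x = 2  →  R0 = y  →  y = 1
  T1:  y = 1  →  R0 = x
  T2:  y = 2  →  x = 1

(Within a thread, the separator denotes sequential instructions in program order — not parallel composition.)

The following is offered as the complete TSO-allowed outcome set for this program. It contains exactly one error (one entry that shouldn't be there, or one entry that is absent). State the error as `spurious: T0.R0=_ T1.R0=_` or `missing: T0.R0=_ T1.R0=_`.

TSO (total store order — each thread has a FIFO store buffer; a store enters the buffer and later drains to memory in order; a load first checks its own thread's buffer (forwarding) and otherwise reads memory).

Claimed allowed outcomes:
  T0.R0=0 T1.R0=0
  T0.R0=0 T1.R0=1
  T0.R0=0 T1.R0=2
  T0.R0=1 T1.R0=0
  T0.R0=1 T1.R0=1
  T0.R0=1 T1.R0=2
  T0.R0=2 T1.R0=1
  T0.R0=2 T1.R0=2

outcome vector order: (T0.R0,T1.R0)
[TSO] allowed = {(0,0), (0,1), (0,2), (1,0), (1,1), (1,2), (2,0), (2,1), (2,2)}
TSO∖claimed = {(2,0)}

missing: T0.R0=2 T1.R0=0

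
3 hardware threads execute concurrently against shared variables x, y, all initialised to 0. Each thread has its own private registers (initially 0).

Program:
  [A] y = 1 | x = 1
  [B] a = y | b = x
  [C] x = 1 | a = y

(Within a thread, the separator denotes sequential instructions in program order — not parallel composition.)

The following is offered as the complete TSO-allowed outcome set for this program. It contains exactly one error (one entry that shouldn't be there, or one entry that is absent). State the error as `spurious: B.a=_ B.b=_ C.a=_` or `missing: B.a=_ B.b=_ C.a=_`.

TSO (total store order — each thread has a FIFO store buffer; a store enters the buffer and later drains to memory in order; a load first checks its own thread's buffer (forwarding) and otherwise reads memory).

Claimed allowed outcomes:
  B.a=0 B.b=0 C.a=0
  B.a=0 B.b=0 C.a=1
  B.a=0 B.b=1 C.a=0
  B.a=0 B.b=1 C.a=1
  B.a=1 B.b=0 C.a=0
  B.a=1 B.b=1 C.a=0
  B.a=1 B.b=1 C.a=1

missing: B.a=1 B.b=0 C.a=1

outcome vector order: (B.a,B.b,C.a)
[TSO] allowed = {<0 0 0>; <0 0 1>; <0 1 0>; <0 1 1>; <1 0 0>; <1 0 1>; <1 1 0>; <1 1 1>}
TSO∖claimed = {<1 0 1>}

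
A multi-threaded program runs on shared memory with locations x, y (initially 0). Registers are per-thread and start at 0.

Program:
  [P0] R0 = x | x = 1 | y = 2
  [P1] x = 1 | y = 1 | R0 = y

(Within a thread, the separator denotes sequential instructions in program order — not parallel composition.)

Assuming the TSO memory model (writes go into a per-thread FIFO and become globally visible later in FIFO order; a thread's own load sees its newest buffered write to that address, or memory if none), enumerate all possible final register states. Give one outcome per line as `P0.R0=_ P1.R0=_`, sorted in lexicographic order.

outcome vector order: (P0.R0,P1.R0)
|TSO outcomes| = 4

P0.R0=0 P1.R0=1
P0.R0=0 P1.R0=2
P0.R0=1 P1.R0=1
P0.R0=1 P1.R0=2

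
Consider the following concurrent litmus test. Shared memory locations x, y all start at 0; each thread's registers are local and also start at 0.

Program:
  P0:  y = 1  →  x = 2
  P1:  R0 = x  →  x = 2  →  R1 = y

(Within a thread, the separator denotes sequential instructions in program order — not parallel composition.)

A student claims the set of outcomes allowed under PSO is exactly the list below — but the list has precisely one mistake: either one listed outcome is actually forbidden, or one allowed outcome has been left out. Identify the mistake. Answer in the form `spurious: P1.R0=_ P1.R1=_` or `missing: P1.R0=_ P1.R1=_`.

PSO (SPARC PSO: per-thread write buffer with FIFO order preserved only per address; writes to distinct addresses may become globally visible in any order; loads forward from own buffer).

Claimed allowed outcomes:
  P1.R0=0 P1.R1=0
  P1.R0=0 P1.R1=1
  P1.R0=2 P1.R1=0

missing: P1.R0=2 P1.R1=1

outcome vector order: (P1.R0,P1.R1)
PSO: 4 outcomes — {<0 0>; <0 1>; <2 0>; <2 1>}
PSO∖claimed = {<2 1>}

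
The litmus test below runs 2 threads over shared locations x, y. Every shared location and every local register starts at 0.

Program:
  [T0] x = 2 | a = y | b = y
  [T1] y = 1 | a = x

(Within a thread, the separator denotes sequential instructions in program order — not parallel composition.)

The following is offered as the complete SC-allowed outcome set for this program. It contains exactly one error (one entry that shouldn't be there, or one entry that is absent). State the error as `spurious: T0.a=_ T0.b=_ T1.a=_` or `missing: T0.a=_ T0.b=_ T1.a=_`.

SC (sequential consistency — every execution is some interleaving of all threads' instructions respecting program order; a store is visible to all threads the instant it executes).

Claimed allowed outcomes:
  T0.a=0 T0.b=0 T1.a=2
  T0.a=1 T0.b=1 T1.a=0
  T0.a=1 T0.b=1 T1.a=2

outcome vector order: (T0.a,T0.b,T1.a)
[SC] allowed = {(0,0,2), (0,1,2), (1,1,0), (1,1,2)}
SC∖claimed = {(0,1,2)}

missing: T0.a=0 T0.b=1 T1.a=2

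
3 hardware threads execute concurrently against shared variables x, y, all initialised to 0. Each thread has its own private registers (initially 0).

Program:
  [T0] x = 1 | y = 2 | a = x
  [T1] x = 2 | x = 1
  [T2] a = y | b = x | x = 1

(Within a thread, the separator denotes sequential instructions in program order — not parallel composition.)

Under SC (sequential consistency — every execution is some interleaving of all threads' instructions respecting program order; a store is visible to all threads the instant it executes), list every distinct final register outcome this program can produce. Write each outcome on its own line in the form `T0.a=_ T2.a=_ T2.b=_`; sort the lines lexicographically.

outcome vector order: (T0.a,T2.a,T2.b)
|SC outcomes| = 10

T0.a=1 T2.a=0 T2.b=0
T0.a=1 T2.a=0 T2.b=1
T0.a=1 T2.a=0 T2.b=2
T0.a=1 T2.a=2 T2.b=1
T0.a=1 T2.a=2 T2.b=2
T0.a=2 T2.a=0 T2.b=0
T0.a=2 T2.a=0 T2.b=1
T0.a=2 T2.a=0 T2.b=2
T0.a=2 T2.a=2 T2.b=1
T0.a=2 T2.a=2 T2.b=2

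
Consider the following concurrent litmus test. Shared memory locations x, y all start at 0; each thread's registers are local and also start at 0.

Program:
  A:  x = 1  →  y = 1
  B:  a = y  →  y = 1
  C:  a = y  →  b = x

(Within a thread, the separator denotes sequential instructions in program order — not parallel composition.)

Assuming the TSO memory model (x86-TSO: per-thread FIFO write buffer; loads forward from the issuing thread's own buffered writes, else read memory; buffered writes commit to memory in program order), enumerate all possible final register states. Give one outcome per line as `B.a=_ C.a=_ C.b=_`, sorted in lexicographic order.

outcome vector order: (B.a,C.a,C.b)
|TSO outcomes| = 7

B.a=0 C.a=0 C.b=0
B.a=0 C.a=0 C.b=1
B.a=0 C.a=1 C.b=0
B.a=0 C.a=1 C.b=1
B.a=1 C.a=0 C.b=0
B.a=1 C.a=0 C.b=1
B.a=1 C.a=1 C.b=1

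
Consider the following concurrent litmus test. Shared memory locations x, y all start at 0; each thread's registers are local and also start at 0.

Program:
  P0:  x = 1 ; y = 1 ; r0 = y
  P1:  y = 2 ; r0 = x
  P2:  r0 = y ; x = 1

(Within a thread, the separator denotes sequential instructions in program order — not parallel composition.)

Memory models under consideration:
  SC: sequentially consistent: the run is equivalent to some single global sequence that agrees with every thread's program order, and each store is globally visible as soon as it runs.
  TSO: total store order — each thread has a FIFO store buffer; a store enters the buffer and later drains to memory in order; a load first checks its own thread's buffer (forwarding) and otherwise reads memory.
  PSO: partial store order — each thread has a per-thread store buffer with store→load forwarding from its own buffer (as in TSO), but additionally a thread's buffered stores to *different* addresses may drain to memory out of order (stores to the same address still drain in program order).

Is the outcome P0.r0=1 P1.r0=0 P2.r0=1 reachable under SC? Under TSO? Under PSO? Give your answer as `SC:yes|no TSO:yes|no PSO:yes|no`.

outcome vector order: (P0.r0,P1.r0,P2.r0)
under SC → <1 0 0>; <1 0 1>; <1 0 2>; <1 1 0>; <1 1 1>; <1 1 2>; <2 1 0>; <2 1 1>; <2 1 2>
under TSO → <1 0 0>; <1 0 1>; <1 0 2>; <1 1 0>; <1 1 1>; <1 1 2>; <2 0 0>; <2 0 1>; <2 0 2>; <2 1 0>; <2 1 1>; <2 1 2>
under PSO → <1 0 0>; <1 0 1>; <1 0 2>; <1 1 0>; <1 1 1>; <1 1 2>; <2 0 0>; <2 0 1>; <2 0 2>; <2 1 0>; <2 1 1>; <2 1 2>
target <1 0 1> ∈ {SC,TSO,PSO}

SC:yes TSO:yes PSO:yes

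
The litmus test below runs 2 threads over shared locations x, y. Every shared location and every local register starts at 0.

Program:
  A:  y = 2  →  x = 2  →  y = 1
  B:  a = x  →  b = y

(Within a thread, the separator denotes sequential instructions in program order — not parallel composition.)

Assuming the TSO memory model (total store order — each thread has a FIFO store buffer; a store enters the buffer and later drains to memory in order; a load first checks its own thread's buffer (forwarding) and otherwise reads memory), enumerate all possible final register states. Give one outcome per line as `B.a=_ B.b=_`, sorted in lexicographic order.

outcome vector order: (B.a,B.b)
|TSO outcomes| = 5

B.a=0 B.b=0
B.a=0 B.b=1
B.a=0 B.b=2
B.a=2 B.b=1
B.a=2 B.b=2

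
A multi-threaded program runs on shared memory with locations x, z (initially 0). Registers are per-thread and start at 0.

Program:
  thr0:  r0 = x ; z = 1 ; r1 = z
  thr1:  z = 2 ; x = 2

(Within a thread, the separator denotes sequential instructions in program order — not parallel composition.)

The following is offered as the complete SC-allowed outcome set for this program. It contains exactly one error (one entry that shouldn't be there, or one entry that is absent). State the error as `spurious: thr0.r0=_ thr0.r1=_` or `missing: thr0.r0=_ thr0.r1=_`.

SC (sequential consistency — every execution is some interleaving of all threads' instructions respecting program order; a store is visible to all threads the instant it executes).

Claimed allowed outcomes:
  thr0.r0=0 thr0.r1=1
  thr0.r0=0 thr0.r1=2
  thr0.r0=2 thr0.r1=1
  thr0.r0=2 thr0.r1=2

spurious: thr0.r0=2 thr0.r1=2

outcome vector order: (thr0.r0,thr0.r1)
SC: 3 outcomes — {<0 1>; <0 2>; <2 1>}
claimed∖SC = {<2 2>}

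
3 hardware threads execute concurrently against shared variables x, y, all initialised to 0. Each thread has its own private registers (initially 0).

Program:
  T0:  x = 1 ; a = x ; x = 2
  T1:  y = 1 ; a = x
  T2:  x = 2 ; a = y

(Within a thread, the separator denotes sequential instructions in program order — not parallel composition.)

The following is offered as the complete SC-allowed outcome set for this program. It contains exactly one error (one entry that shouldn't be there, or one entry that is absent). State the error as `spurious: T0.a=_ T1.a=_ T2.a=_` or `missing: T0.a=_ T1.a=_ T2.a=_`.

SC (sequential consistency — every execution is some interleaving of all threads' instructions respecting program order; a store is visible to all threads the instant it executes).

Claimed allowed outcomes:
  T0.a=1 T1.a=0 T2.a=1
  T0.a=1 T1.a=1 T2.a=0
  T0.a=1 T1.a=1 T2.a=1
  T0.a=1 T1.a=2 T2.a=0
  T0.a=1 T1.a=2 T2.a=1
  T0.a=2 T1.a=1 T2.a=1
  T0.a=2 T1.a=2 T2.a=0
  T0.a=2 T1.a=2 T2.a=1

missing: T0.a=2 T1.a=0 T2.a=1

outcome vector order: (T0.a,T1.a,T2.a)
SC (9): (1,0,1) (1,1,0) (1,1,1) (1,2,0) (1,2,1) (2,0,1) (2,1,1) (2,2,0) (2,2,1)
SC∖claimed = {(2,0,1)}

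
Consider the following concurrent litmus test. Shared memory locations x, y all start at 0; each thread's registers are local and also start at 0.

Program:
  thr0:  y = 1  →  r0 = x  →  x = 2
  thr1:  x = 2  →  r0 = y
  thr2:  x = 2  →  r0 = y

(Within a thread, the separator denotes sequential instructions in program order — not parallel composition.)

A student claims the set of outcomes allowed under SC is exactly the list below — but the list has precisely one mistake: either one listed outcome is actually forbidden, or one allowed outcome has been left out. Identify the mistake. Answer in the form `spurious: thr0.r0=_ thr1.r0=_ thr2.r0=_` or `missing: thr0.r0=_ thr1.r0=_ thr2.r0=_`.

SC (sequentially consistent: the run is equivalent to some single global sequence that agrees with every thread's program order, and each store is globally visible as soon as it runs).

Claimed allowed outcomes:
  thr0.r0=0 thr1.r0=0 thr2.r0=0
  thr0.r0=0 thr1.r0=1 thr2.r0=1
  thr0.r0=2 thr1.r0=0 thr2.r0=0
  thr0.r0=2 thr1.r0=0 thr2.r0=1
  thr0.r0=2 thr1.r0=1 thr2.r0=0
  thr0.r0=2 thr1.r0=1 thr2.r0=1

outcome vector order: (thr0.r0,thr1.r0,thr2.r0)
under SC → <0 1 1> <2 0 0> <2 0 1> <2 1 0> <2 1 1>
claimed∖SC = {<0 0 0>}

spurious: thr0.r0=0 thr1.r0=0 thr2.r0=0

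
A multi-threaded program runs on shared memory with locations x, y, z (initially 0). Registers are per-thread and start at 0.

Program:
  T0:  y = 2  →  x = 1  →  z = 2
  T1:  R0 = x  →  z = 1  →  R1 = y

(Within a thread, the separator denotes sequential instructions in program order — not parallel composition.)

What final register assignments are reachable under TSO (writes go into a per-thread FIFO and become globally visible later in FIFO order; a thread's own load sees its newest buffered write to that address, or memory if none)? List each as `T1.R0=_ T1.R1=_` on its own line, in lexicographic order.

T1.R0=0 T1.R1=0
T1.R0=0 T1.R1=2
T1.R0=1 T1.R1=2

outcome vector order: (T1.R0,T1.R1)
|TSO outcomes| = 3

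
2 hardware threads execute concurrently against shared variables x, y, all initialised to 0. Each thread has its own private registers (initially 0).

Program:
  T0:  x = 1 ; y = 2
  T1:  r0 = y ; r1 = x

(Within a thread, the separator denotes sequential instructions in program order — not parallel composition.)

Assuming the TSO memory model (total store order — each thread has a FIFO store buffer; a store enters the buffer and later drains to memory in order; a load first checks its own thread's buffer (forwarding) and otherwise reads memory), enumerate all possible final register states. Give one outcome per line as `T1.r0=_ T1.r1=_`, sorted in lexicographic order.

outcome vector order: (T1.r0,T1.r1)
|TSO outcomes| = 3

T1.r0=0 T1.r1=0
T1.r0=0 T1.r1=1
T1.r0=2 T1.r1=1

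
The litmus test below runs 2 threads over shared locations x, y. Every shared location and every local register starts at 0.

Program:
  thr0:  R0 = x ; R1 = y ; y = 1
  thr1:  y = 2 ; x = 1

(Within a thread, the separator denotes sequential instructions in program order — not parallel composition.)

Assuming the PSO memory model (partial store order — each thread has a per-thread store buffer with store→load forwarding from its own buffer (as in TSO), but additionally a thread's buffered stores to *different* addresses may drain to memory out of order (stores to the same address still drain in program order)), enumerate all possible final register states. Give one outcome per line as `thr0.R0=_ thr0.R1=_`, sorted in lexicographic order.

thr0.R0=0 thr0.R1=0
thr0.R0=0 thr0.R1=2
thr0.R0=1 thr0.R1=0
thr0.R0=1 thr0.R1=2

outcome vector order: (thr0.R0,thr0.R1)
|PSO outcomes| = 4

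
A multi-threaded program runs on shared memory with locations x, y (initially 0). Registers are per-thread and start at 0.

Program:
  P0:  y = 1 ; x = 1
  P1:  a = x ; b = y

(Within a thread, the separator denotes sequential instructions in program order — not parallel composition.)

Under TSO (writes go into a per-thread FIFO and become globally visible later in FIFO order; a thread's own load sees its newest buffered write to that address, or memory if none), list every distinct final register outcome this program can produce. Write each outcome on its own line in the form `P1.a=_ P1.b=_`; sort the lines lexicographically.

P1.a=0 P1.b=0
P1.a=0 P1.b=1
P1.a=1 P1.b=1

outcome vector order: (P1.a,P1.b)
|TSO outcomes| = 3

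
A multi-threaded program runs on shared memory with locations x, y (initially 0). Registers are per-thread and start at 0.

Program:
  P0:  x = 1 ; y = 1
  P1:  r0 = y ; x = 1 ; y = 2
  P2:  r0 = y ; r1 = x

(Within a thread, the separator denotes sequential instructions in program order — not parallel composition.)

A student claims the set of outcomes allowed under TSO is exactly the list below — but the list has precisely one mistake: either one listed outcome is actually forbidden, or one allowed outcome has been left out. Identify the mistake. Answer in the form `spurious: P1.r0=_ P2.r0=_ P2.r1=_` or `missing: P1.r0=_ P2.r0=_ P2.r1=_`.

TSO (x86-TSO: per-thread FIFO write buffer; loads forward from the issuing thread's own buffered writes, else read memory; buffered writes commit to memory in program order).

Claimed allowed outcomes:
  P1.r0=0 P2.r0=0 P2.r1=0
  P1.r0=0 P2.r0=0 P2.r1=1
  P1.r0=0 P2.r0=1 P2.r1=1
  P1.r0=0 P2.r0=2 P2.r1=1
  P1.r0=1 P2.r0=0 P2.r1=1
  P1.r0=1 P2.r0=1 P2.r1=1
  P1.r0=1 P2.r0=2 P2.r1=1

missing: P1.r0=1 P2.r0=0 P2.r1=0

outcome vector order: (P1.r0,P2.r0,P2.r1)
under TSO → 0/0/0; 0/0/1; 0/1/1; 0/2/1; 1/0/0; 1/0/1; 1/1/1; 1/2/1
TSO∖claimed = {1/0/0}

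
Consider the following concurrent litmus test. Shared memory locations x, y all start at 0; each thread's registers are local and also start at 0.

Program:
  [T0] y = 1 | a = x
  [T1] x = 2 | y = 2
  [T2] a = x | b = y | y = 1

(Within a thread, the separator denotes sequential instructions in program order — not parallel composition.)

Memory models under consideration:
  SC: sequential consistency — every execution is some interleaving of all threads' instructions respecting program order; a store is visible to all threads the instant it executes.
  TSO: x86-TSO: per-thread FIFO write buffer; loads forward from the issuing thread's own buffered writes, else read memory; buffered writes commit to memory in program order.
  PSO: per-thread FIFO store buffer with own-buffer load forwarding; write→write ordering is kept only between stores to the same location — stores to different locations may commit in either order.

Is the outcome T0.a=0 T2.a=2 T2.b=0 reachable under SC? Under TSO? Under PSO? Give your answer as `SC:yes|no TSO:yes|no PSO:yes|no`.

SC:no TSO:yes PSO:yes

outcome vector order: (T0.a,T2.a,T2.b)
[SC] allowed = {0/0/0; 0/0/1; 0/0/2; 0/2/1; 0/2/2; 2/0/0; 2/0/1; 2/0/2; 2/2/0; 2/2/1; 2/2/2}
[TSO] allowed = {0/0/0; 0/0/1; 0/0/2; 0/2/0; 0/2/1; 0/2/2; 2/0/0; 2/0/1; 2/0/2; 2/2/0; 2/2/1; 2/2/2}
[PSO] allowed = {0/0/0; 0/0/1; 0/0/2; 0/2/0; 0/2/1; 0/2/2; 2/0/0; 2/0/1; 2/0/2; 2/2/0; 2/2/1; 2/2/2}
target 0/2/0 ∈ {TSO,PSO}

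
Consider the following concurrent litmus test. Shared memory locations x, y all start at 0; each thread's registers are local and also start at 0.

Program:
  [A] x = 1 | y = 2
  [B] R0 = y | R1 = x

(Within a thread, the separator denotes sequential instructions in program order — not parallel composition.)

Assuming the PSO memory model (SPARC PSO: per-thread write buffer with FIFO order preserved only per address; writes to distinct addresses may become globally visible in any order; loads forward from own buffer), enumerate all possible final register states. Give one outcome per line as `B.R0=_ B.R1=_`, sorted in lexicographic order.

outcome vector order: (B.R0,B.R1)
|PSO outcomes| = 4

B.R0=0 B.R1=0
B.R0=0 B.R1=1
B.R0=2 B.R1=0
B.R0=2 B.R1=1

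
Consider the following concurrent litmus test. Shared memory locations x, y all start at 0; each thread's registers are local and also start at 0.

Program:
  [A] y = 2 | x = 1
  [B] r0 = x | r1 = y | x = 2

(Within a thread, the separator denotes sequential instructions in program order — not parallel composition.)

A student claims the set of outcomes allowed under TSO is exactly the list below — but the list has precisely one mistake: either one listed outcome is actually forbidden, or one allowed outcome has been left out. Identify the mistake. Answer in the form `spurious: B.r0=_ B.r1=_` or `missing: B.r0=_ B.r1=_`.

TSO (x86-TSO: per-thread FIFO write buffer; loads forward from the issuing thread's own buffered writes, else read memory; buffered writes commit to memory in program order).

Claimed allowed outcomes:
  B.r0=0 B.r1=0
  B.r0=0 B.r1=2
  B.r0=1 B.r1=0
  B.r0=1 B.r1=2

outcome vector order: (B.r0,B.r1)
TSO (3): 00 02 12
claimed∖TSO = {10}

spurious: B.r0=1 B.r1=0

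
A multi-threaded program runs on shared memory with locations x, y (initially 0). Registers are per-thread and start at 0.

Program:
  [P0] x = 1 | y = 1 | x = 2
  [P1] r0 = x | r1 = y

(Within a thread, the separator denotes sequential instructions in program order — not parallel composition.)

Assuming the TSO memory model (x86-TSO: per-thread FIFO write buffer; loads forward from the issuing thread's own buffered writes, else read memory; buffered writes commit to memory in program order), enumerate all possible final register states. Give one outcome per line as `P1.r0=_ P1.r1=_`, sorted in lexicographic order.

P1.r0=0 P1.r1=0
P1.r0=0 P1.r1=1
P1.r0=1 P1.r1=0
P1.r0=1 P1.r1=1
P1.r0=2 P1.r1=1

outcome vector order: (P1.r0,P1.r1)
|TSO outcomes| = 5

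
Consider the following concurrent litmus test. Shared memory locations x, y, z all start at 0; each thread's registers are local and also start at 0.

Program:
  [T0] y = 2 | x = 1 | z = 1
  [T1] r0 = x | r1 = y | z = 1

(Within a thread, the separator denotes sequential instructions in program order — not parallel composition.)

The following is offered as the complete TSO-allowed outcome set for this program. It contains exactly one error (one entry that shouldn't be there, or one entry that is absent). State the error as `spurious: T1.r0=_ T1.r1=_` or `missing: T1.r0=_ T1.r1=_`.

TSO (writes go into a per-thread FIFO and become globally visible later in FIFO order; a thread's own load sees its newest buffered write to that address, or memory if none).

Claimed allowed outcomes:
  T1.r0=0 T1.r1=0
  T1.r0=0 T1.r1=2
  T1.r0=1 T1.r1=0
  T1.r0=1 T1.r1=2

spurious: T1.r0=1 T1.r1=0

outcome vector order: (T1.r0,T1.r1)
TSO (3): <0 0> <0 2> <1 2>
claimed∖TSO = {<1 0>}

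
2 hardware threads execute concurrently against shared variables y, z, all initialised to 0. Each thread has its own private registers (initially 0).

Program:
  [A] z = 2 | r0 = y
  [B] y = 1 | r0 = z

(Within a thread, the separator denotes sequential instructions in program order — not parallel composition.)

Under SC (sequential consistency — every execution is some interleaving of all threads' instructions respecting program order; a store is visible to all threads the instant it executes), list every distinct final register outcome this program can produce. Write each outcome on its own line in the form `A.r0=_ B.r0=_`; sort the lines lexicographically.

outcome vector order: (A.r0,B.r0)
|SC outcomes| = 3

A.r0=0 B.r0=2
A.r0=1 B.r0=0
A.r0=1 B.r0=2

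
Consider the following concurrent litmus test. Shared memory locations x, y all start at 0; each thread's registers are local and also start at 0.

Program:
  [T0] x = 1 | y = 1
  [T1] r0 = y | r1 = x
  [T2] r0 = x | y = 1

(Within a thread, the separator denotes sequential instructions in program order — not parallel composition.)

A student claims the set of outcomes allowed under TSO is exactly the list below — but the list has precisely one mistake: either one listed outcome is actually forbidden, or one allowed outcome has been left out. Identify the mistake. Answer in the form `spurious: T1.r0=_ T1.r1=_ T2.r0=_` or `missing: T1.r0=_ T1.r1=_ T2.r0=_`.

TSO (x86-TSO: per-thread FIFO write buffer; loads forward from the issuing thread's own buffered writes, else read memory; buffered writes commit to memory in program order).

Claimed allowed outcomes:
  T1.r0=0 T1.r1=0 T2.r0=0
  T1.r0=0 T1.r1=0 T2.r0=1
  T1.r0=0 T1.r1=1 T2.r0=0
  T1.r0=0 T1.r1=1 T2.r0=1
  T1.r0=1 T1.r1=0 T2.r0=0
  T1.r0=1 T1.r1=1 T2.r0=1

missing: T1.r0=1 T1.r1=1 T2.r0=0

outcome vector order: (T1.r0,T1.r1,T2.r0)
[TSO] allowed = {000 001 010 011 100 110 111}
TSO∖claimed = {110}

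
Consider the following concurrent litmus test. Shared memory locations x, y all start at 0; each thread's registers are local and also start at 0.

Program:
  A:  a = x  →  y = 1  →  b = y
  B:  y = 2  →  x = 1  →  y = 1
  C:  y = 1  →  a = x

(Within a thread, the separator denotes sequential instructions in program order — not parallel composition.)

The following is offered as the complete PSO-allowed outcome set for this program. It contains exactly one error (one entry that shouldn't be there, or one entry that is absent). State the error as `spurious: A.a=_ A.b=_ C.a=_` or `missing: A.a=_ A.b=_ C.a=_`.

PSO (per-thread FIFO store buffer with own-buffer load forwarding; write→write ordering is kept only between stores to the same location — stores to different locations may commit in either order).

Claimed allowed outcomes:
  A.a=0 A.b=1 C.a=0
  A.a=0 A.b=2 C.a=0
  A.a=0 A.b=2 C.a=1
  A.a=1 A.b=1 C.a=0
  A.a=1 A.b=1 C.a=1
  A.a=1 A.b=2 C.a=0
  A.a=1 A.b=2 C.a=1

missing: A.a=0 A.b=1 C.a=1

outcome vector order: (A.a,A.b,C.a)
[PSO] allowed = {010 011 020 021 110 111 120 121}
PSO∖claimed = {011}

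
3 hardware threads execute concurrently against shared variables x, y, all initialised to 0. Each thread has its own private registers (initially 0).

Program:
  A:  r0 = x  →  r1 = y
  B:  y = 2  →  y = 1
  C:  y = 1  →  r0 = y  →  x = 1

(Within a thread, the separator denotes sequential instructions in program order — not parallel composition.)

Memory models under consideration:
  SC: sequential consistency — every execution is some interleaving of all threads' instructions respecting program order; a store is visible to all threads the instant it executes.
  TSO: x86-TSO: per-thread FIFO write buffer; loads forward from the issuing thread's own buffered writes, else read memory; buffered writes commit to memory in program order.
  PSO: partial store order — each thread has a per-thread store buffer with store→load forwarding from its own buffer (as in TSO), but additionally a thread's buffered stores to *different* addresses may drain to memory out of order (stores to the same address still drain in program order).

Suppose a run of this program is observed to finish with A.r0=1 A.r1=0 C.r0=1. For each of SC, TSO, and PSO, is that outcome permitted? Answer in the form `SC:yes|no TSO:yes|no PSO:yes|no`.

SC:no TSO:no PSO:yes

outcome vector order: (A.r0,A.r1,C.r0)
SC (10): <0 0 1> <0 0 2> <0 1 1> <0 1 2> <0 2 1> <0 2 2> <1 1 1> <1 1 2> <1 2 1> <1 2 2>
TSO (10): <0 0 1> <0 0 2> <0 1 1> <0 1 2> <0 2 1> <0 2 2> <1 1 1> <1 1 2> <1 2 1> <1 2 2>
PSO (11): <0 0 1> <0 0 2> <0 1 1> <0 1 2> <0 2 1> <0 2 2> <1 0 1> <1 1 1> <1 1 2> <1 2 1> <1 2 2>
target <1 0 1> ∈ {PSO}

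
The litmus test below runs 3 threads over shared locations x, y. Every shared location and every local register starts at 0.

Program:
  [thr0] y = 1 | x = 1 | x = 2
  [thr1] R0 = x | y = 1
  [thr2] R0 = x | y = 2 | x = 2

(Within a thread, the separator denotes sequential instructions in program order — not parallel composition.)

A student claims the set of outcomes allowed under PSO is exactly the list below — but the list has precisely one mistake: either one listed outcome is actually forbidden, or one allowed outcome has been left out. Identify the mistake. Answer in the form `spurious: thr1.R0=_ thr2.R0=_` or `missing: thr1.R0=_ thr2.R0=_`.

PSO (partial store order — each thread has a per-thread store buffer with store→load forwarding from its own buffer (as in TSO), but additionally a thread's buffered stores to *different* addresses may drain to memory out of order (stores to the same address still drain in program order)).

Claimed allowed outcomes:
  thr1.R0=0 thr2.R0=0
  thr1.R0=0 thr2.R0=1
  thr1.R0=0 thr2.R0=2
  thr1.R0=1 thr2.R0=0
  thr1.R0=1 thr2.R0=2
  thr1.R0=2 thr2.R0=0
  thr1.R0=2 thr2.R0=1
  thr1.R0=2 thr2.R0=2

missing: thr1.R0=1 thr2.R0=1

outcome vector order: (thr1.R0,thr2.R0)
under PSO → 0/0 0/1 0/2 1/0 1/1 1/2 2/0 2/1 2/2
PSO∖claimed = {1/1}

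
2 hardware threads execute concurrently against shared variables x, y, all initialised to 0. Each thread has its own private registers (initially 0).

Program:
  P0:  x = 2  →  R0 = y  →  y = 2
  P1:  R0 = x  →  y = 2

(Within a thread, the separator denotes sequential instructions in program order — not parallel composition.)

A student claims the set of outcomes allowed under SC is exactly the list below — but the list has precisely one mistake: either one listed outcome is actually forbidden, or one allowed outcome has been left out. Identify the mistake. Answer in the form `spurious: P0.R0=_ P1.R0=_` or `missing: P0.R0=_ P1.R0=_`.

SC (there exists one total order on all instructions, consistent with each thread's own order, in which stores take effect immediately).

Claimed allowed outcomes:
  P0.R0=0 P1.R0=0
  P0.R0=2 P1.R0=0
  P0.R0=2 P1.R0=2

outcome vector order: (P0.R0,P1.R0)
under SC → (0,0) (0,2) (2,0) (2,2)
SC∖claimed = {(0,2)}

missing: P0.R0=0 P1.R0=2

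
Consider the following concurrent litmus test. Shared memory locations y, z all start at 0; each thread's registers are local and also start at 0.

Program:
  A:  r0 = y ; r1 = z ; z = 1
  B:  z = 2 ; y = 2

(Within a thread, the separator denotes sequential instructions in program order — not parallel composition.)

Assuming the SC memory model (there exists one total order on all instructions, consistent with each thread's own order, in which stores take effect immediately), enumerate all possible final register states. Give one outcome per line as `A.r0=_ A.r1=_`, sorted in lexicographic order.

A.r0=0 A.r1=0
A.r0=0 A.r1=2
A.r0=2 A.r1=2

outcome vector order: (A.r0,A.r1)
|SC outcomes| = 3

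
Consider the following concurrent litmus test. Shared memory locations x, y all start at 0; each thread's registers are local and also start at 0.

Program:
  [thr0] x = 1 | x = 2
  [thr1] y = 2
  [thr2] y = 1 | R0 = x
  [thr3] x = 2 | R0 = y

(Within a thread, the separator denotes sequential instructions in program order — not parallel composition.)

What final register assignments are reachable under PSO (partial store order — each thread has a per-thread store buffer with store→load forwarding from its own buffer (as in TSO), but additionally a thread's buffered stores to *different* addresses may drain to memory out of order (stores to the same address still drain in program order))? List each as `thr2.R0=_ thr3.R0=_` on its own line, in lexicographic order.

thr2.R0=0 thr3.R0=0
thr2.R0=0 thr3.R0=1
thr2.R0=0 thr3.R0=2
thr2.R0=1 thr3.R0=0
thr2.R0=1 thr3.R0=1
thr2.R0=1 thr3.R0=2
thr2.R0=2 thr3.R0=0
thr2.R0=2 thr3.R0=1
thr2.R0=2 thr3.R0=2

outcome vector order: (thr2.R0,thr3.R0)
|PSO outcomes| = 9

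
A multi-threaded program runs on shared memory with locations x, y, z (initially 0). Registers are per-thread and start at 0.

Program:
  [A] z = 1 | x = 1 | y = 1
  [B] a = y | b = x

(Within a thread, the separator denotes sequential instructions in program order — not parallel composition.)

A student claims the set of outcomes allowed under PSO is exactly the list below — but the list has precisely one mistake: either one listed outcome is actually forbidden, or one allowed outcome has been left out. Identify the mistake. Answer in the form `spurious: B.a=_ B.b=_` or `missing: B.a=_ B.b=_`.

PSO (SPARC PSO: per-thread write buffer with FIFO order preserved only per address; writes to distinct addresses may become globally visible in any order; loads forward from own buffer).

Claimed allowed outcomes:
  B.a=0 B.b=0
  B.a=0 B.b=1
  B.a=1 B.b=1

outcome vector order: (B.a,B.b)
under PSO → 0/0 0/1 1/0 1/1
PSO∖claimed = {1/0}

missing: B.a=1 B.b=0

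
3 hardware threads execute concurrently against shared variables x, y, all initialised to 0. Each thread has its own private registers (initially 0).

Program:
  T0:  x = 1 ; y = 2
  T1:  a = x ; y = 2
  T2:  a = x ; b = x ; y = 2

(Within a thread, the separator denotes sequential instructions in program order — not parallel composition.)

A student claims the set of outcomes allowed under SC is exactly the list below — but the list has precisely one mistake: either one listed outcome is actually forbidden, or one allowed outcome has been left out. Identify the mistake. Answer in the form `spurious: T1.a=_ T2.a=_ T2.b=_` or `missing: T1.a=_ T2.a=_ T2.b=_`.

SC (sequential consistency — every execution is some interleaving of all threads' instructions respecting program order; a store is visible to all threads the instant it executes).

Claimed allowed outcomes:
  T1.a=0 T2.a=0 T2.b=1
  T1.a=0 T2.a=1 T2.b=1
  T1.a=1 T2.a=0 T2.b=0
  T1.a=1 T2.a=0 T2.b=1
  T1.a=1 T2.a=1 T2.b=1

missing: T1.a=0 T2.a=0 T2.b=0

outcome vector order: (T1.a,T2.a,T2.b)
[SC] allowed = {(0,0,0) (0,0,1) (0,1,1) (1,0,0) (1,0,1) (1,1,1)}
SC∖claimed = {(0,0,0)}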